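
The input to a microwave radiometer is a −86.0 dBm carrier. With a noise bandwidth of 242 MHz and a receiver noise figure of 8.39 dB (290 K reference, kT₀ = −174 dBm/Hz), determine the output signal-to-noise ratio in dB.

−4.2 dB

Noise floor: N = −174 + 10 log₁₀(B) + NF
10 log₁₀(2.42×10⁸) = 83.84 dB
N = −174 + 83.84 + 8.39 = −81.77 dBm
SNR = P_sig − N = −86.0 − (−81.77) = −4.23 dB → −4.2 dB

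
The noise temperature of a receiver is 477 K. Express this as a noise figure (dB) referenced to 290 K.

4.22 dB

F = 1 + T_e/T₀ = 1 + 477/290 = 2.64483
NF = 10 log₁₀(2.64483) = 4.22 dB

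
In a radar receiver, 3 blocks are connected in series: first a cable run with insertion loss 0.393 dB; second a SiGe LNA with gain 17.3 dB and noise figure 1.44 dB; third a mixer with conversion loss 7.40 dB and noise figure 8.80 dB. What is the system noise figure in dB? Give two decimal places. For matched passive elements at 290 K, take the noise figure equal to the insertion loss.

2.20 dB

Convert to linear (a loss of L dB is a gain of −L dB): F_i = 10^(NF_i/10), G_i = 10^(G_i,dB/10)
  Stage 1: F_1 = 10^(0.393/10) = 1.095, G_1 = 10^(−0.393/10) = 0.9135
  Stage 2: F_2 = 10^(1.44/10) = 1.393, G_2 = 10^(17.3/10) = 53.70
  Stage 3: F_3 = 10^(8.80/10) = 7.586, G_3 = 10^(−7.40/10) = 0.1820
Friis cascade:
  F = 1.095 + (1.393 − 1)/0.9135 + (7.586 − 1)/49.06 = 1.659
NF = 10 log₁₀(1.659) = 2.20 dB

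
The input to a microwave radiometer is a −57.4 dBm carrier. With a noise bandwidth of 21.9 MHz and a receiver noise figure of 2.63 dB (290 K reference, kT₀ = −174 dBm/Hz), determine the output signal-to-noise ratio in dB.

40.6 dB

Noise floor: N = −174 + 10 log₁₀(B) + NF
10 log₁₀(2.19×10⁷) = 73.4 dB
N = −174 + 73.4 + 2.63 = −97.97 dBm
SNR = P_sig − N = −57.4 − (−97.97) = 40.57 dB → 40.6 dB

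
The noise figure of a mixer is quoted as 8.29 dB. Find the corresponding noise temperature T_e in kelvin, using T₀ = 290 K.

1666 K

F = 10^(8.29/10) = 6.74528
T_e = (F − 1)·T₀ = (6.74528 − 1) × 290 = 1666 K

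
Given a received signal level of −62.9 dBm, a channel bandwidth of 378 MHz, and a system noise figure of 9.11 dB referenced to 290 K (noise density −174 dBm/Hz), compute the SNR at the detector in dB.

Noise floor: N = −174 + 10 log₁₀(B) + NF
10 log₁₀(3.78×10⁸) = 85.77 dB
N = −174 + 85.77 + 9.11 = −79.12 dBm
SNR = P_sig − N = −62.9 − (−79.12) = 16.22 dB → 16.2 dB

16.2 dB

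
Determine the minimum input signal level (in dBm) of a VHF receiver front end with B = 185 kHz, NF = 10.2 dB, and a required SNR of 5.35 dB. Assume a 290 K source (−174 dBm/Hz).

−105.8 dBm

Sensitivity = −174 + 10 log₁₀(B) + NF + SNR_min
= −174 + 52.67 + 10.2 + 5.35
= −105.78 dBm → −105.8 dBm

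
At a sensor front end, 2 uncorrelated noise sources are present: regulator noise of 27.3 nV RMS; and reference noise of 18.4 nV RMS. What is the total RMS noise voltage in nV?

32.9 nV

Uncorrelated sources add in power (mean-square): V_tot = √(ΣV_i²)
V_tot = √[(2.73×10⁻⁸)² + (1.84×10⁻⁸)²] = 3.29×10⁻⁸ V = 32.9 nV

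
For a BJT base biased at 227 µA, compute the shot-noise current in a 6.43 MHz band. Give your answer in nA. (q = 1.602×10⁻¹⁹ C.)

21.6 nA

I_n = √(2qI·B)
2qI·B = 2 × 1.602×10⁻¹⁹ × 2.27×10⁻⁴ × 6.43×10⁶ = 4.68×10⁻¹⁶ A²
I_n = √(4.68×10⁻¹⁶) = 2.16×10⁻⁸ A = 21.6 nA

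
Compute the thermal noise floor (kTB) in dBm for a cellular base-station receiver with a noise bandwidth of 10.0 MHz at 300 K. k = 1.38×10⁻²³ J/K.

P_n = kTB = 1.38×10⁻²³ × 300 × 1.00×10⁷ = 4.14×10⁻¹⁴ W
In dBm: 10 log₁₀(4.14×10⁻¹⁴ / 10⁻³) = −103.8 dBm

−103.8 dBm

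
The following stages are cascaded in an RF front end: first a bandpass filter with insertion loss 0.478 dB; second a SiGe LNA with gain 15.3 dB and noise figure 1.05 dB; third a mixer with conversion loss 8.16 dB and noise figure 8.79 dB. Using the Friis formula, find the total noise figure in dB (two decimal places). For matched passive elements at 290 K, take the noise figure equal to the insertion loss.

Convert to linear (a loss of L dB is a gain of −L dB): F_i = 10^(NF_i/10), G_i = 10^(G_i,dB/10)
  Stage 1: F_1 = 10^(0.478/10) = 1.116, G_1 = 10^(−0.478/10) = 0.8958
  Stage 2: F_2 = 10^(1.05/10) = 1.274, G_2 = 10^(15.3/10) = 33.88
  Stage 3: F_3 = 10^(8.79/10) = 7.568, G_3 = 10^(−8.16/10) = 0.1528
Friis cascade:
  F = 1.116 + (1.274 − 1)/0.8958 + (7.568 − 1)/30.35 = 1.638
NF = 10 log₁₀(1.638) = 2.14 dB

2.14 dB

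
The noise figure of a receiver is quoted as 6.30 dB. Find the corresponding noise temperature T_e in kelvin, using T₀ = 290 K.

947 K

F = 10^(6.30/10) = 4.2658
T_e = (F − 1)·T₀ = (4.2658 − 1) × 290 = 947 K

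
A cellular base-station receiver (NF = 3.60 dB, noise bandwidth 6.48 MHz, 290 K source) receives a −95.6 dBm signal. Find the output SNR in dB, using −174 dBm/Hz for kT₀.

Noise floor: N = −174 + 10 log₁₀(B) + NF
10 log₁₀(6.48×10⁶) = 68.12 dB
N = −174 + 68.12 + 3.60 = −102.28 dBm
SNR = P_sig − N = −95.6 − (−102.28) = 6.68 dB → 6.7 dB

6.7 dB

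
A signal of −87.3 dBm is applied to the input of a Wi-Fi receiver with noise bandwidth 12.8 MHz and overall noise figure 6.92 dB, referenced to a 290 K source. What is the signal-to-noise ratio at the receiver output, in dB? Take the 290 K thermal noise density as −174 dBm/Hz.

Noise floor: N = −174 + 10 log₁₀(B) + NF
10 log₁₀(1.28×10⁷) = 71.07 dB
N = −174 + 71.07 + 6.92 = −96.01 dBm
SNR = P_sig − N = −87.3 − (−96.01) = 8.71 dB → 8.7 dB

8.7 dB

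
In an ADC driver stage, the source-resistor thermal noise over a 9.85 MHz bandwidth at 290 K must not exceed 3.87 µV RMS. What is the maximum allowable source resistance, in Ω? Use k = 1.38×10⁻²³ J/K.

95.0 Ω

Johnson–Nyquist: V_n = √(4kTRB) ⇒ R = V_n² / (4kTB)
4kTB = 4 × 1.38×10⁻²³ × 290 × 9.85×10⁶ = 1.58×10⁻¹³
R = (3.87×10⁻⁶)² / 1.58×10⁻¹³ = 9.50×10¹ Ω = 95.0 Ω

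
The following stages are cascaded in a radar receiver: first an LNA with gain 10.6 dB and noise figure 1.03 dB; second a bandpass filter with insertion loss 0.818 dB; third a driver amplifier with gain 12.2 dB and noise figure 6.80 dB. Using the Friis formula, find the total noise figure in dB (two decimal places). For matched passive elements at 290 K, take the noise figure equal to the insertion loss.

2.26 dB

Convert to linear (a loss of L dB is a gain of −L dB): F_i = 10^(NF_i/10), G_i = 10^(G_i,dB/10)
  Stage 1: F_1 = 10^(1.03/10) = 1.268, G_1 = 10^(10.6/10) = 11.48
  Stage 2: F_2 = 10^(0.818/10) = 1.207, G_2 = 10^(−0.818/10) = 0.8283
  Stage 3: F_3 = 10^(6.80/10) = 4.786, G_3 = 10^(12.2/10) = 16.60
Friis cascade:
  F = 1.268 + (1.207 − 1)/11.48 + (4.786 − 1)/9.510 = 1.684
NF = 10 log₁₀(1.684) = 2.26 dB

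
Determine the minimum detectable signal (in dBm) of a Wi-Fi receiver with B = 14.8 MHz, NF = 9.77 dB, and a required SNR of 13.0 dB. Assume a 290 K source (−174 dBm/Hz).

−79.5 dBm

Sensitivity = −174 + 10 log₁₀(B) + NF + SNR_min
= −174 + 71.7 + 9.77 + 13.0
= −79.53 dBm → −79.5 dBm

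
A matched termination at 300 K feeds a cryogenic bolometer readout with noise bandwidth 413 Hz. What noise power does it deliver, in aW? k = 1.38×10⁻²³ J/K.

P_n = kTB = 1.38×10⁻²³ × 300 × 4.13×10² = 1.71×10⁻¹⁸ W = 1.71 aW

1.71 aW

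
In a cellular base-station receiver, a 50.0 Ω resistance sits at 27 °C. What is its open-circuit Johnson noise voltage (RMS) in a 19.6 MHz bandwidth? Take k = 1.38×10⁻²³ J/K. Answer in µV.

T = 27 °C + 273.15 = 300.15 K
V_n = √(4kTRB)
4kTRB = 4 × 1.38×10⁻²³ × 300.15 × 5.00×10¹ × 1.96×10⁷ = 1.62×10⁻¹¹ V²
V_n = √(1.62×10⁻¹¹) = 4.03×10⁻⁶ V = 4.03 µV

4.03 µV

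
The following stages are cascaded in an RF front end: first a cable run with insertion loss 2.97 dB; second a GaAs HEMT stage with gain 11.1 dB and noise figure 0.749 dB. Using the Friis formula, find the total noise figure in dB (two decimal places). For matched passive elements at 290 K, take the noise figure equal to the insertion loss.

Convert to linear (a loss of L dB is a gain of −L dB): F_i = 10^(NF_i/10), G_i = 10^(G_i,dB/10)
  Stage 1: F_1 = 10^(2.97/10) = 1.982, G_1 = 10^(−2.97/10) = 0.5047
  Stage 2: F_2 = 10^(0.749/10) = 1.188, G_2 = 10^(11.1/10) = 12.88
Friis cascade:
  F = 1.982 + (1.188 − 1)/0.5047 = 2.355
NF = 10 log₁₀(2.355) = 3.72 dB

3.72 dB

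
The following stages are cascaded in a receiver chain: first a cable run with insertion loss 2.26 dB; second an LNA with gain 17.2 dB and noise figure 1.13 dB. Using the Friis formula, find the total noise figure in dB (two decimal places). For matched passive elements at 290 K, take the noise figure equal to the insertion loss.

3.39 dB

Convert to linear (a loss of L dB is a gain of −L dB): F_i = 10^(NF_i/10), G_i = 10^(G_i,dB/10)
  Stage 1: F_1 = 10^(2.26/10) = 1.683, G_1 = 10^(−2.26/10) = 0.5943
  Stage 2: F_2 = 10^(1.13/10) = 1.297, G_2 = 10^(17.2/10) = 52.48
Friis cascade:
  F = 1.683 + (1.297 − 1)/0.5943 = 2.183
NF = 10 log₁₀(2.183) = 3.39 dB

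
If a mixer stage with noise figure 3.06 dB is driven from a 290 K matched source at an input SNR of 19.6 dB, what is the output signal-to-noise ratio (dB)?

By definition F = SNR_in/SNR_out, so in dB: SNR_out = SNR_in − NF
SNR_out = 19.6 − 3.06 = 16.54 dB

16.54 dB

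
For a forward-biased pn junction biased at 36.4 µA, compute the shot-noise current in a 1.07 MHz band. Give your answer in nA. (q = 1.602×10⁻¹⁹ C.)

I_n = √(2qI·B)
2qI·B = 2 × 1.602×10⁻¹⁹ × 3.64×10⁻⁵ × 1.07×10⁶ = 1.25×10⁻¹⁷ A²
I_n = √(1.25×10⁻¹⁷) = 3.53×10⁻⁹ A = 3.53 nA

3.53 nA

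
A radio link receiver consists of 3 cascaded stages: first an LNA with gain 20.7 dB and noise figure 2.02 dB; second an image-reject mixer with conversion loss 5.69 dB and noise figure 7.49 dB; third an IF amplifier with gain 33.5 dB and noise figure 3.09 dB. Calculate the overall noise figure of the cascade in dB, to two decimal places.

Convert to linear (a loss of L dB is a gain of −L dB): F_i = 10^(NF_i/10), G_i = 10^(G_i,dB/10)
  Stage 1: F_1 = 10^(2.02/10) = 1.592, G_1 = 10^(20.7/10) = 117.5
  Stage 2: F_2 = 10^(7.49/10) = 5.610, G_2 = 10^(−5.69/10) = 0.2698
  Stage 3: F_3 = 10^(3.09/10) = 2.037, G_3 = 10^(33.5/10) = 2239
Friis cascade:
  F = 1.592 + (5.610 − 1)/117.5 + (2.037 − 1)/31.70 = 1.664
NF = 10 log₁₀(1.664) = 2.21 dB

2.21 dB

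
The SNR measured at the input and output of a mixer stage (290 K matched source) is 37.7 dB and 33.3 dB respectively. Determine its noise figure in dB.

4.4 dB

NF (dB) = SNR_in(dB) − SNR_out(dB) when the source is at T₀
NF = 37.7 − 33.3 = 4.4 dB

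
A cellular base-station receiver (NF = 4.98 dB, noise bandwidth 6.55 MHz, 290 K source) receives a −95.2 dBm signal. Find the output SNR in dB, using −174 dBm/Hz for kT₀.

5.7 dB

Noise floor: N = −174 + 10 log₁₀(B) + NF
10 log₁₀(6.55×10⁶) = 68.16 dB
N = −174 + 68.16 + 4.98 = −100.86 dBm
SNR = P_sig − N = −95.2 − (−100.86) = 5.66 dB → 5.7 dB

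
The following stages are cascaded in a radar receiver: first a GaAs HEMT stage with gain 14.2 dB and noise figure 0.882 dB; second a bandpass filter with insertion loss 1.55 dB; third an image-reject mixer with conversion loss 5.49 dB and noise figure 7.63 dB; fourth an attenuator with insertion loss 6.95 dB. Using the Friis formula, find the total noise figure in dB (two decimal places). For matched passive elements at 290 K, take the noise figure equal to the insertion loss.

Convert to linear (a loss of L dB is a gain of −L dB): F_i = 10^(NF_i/10), G_i = 10^(G_i,dB/10)
  Stage 1: F_1 = 10^(0.882/10) = 1.225, G_1 = 10^(14.2/10) = 26.30
  Stage 2: F_2 = 10^(1.55/10) = 1.429, G_2 = 10^(−1.55/10) = 0.6998
  Stage 3: F_3 = 10^(7.63/10) = 5.794, G_3 = 10^(−5.49/10) = 0.2825
  Stage 4: F_4 = 10^(6.95/10) = 4.955, G_4 = 10^(−6.95/10) = 0.2018
Friis cascade:
  F = 1.225 + (1.429 − 1)/26.30 + (5.794 − 1)/18.41 + (4.955 − 1)/5.200 = 2.262
NF = 10 log₁₀(2.262) = 3.55 dB

3.55 dB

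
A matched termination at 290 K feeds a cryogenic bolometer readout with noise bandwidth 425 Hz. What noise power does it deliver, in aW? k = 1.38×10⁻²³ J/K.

1.70 aW

P_n = kTB = 1.38×10⁻²³ × 290 × 4.25×10² = 1.70×10⁻¹⁸ W = 1.70 aW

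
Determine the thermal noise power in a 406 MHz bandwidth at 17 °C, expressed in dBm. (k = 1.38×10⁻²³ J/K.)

T = 17 °C + 273.15 = 290.15 K
P_n = kTB = 1.38×10⁻²³ × 290.15 × 4.06×10⁸ = 1.63×10⁻¹² W
In dBm: 10 log₁₀(1.63×10⁻¹² / 10⁻³) = −87.9 dBm

−87.9 dBm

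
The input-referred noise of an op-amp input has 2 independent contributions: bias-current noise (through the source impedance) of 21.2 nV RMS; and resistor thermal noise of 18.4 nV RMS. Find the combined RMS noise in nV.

Uncorrelated sources add in power (mean-square): V_tot = √(ΣV_i²)
V_tot = √[(2.12×10⁻⁸)² + (1.84×10⁻⁸)²] = 2.81×10⁻⁸ V = 28.1 nV

28.1 nV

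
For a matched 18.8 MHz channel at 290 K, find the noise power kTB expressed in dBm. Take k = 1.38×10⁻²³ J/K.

P_n = kTB = 1.38×10⁻²³ × 290 × 1.88×10⁷ = 7.52×10⁻¹⁴ W
In dBm: 10 log₁₀(7.52×10⁻¹⁴ / 10⁻³) = −101.2 dBm

−101.2 dBm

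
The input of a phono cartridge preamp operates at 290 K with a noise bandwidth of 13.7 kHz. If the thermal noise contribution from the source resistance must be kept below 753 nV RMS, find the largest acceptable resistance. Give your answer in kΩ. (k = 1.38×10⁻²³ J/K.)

Johnson–Nyquist: V_n = √(4kTRB) ⇒ R = V_n² / (4kTB)
4kTB = 4 × 1.38×10⁻²³ × 290 × 1.37×10⁴ = 2.19×10⁻¹⁶
R = (7.53×10⁻⁷)² / 2.19×10⁻¹⁶ = 2.59×10³ Ω = 2.59 kΩ

2.59 kΩ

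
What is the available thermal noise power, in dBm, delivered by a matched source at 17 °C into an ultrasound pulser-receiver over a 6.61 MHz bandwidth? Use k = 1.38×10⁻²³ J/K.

−105.8 dBm

T = 17 °C + 273.15 = 290.15 K
P_n = kTB = 1.38×10⁻²³ × 290.15 × 6.61×10⁶ = 2.65×10⁻¹⁴ W
In dBm: 10 log₁₀(2.65×10⁻¹⁴ / 10⁻³) = −105.8 dBm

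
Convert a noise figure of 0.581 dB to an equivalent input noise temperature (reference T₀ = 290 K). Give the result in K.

41.5 K

F = 10^(0.581/10) = 1.14314
T_e = (F − 1)·T₀ = (1.14314 − 1) × 290 = 41.5 K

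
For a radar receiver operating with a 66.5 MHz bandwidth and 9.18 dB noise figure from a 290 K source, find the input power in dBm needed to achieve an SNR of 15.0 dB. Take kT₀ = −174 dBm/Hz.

Sensitivity = −174 + 10 log₁₀(B) + NF + SNR_min
= −174 + 78.23 + 9.18 + 15.0
= −71.59 dBm → −71.6 dBm

−71.6 dBm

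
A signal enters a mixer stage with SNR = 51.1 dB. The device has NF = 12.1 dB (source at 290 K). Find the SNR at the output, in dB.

By definition F = SNR_in/SNR_out, so in dB: SNR_out = SNR_in − NF
SNR_out = 51.1 − 12.1 = 39.0 dB

39.0 dB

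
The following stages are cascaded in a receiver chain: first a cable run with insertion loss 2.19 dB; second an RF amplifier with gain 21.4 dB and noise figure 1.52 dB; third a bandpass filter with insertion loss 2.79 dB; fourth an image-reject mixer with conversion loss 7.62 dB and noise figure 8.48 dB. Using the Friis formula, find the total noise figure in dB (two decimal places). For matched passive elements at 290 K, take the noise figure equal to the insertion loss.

Convert to linear (a loss of L dB is a gain of −L dB): F_i = 10^(NF_i/10), G_i = 10^(G_i,dB/10)
  Stage 1: F_1 = 10^(2.19/10) = 1.656, G_1 = 10^(−2.19/10) = 0.6039
  Stage 2: F_2 = 10^(1.52/10) = 1.419, G_2 = 10^(21.4/10) = 138.0
  Stage 3: F_3 = 10^(2.79/10) = 1.901, G_3 = 10^(−2.79/10) = 0.5260
  Stage 4: F_4 = 10^(8.48/10) = 7.047, G_4 = 10^(−7.62/10) = 0.1730
Friis cascade:
  F = 1.656 + (1.419 − 1)/0.6039 + (1.901 − 1)/83.37 + (7.047 − 1)/43.85 = 2.498
NF = 10 log₁₀(2.498) = 3.98 dB

3.98 dB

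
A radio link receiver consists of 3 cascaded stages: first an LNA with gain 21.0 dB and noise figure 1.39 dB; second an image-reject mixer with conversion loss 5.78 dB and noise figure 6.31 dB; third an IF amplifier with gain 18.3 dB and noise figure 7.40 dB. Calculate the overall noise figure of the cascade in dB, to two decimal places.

Convert to linear (a loss of L dB is a gain of −L dB): F_i = 10^(NF_i/10), G_i = 10^(G_i,dB/10)
  Stage 1: F_1 = 10^(1.39/10) = 1.377, G_1 = 10^(21.0/10) = 125.9
  Stage 2: F_2 = 10^(6.31/10) = 4.276, G_2 = 10^(−5.78/10) = 0.2642
  Stage 3: F_3 = 10^(7.40/10) = 5.495, G_3 = 10^(18.3/10) = 67.61
Friis cascade:
  F = 1.377 + (4.276 − 1)/125.9 + (5.495 − 1)/33.27 = 1.538
NF = 10 log₁₀(1.538) = 1.87 dB

1.87 dB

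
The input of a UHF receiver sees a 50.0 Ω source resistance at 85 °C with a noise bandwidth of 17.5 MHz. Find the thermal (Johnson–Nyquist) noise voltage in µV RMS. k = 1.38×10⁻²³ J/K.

T = 85 °C + 273.15 = 358.15 K
V_n = √(4kTRB)
4kTRB = 4 × 1.38×10⁻²³ × 358.15 × 5.00×10¹ × 1.75×10⁷ = 1.73×10⁻¹¹ V²
V_n = √(1.73×10⁻¹¹) = 4.16×10⁻⁶ V = 4.16 µV

4.16 µV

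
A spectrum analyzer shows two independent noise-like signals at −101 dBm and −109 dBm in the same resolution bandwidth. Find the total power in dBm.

−100.4 dBm

Convert to linear, add, convert back:
P₁ = 7.94×10⁻¹⁴ W, P₂ = 1.26×10⁻¹⁴ W
P_tot = 9.20×10⁻¹⁴ W → 10 log₁₀(P_tot / 10⁻³) = −100.4 dBm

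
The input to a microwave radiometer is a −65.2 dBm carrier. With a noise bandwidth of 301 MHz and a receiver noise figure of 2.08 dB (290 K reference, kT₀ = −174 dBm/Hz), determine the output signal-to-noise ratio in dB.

Noise floor: N = −174 + 10 log₁₀(B) + NF
10 log₁₀(3.01×10⁸) = 84.79 dB
N = −174 + 84.79 + 2.08 = −87.13 dBm
SNR = P_sig − N = −65.2 − (−87.13) = 21.93 dB → 21.9 dB

21.9 dB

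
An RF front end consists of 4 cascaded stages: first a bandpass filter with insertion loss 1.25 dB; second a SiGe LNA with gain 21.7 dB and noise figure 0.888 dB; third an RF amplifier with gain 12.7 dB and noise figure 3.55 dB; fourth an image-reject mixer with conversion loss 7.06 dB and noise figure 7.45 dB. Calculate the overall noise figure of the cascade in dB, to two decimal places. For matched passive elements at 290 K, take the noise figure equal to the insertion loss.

2.17 dB

Convert to linear (a loss of L dB is a gain of −L dB): F_i = 10^(NF_i/10), G_i = 10^(G_i,dB/10)
  Stage 1: F_1 = 10^(1.25/10) = 1.334, G_1 = 10^(−1.25/10) = 0.7499
  Stage 2: F_2 = 10^(0.888/10) = 1.227, G_2 = 10^(21.7/10) = 147.9
  Stage 3: F_3 = 10^(3.55/10) = 2.265, G_3 = 10^(12.7/10) = 18.62
  Stage 4: F_4 = 10^(7.45/10) = 5.559, G_4 = 10^(−7.06/10) = 0.1968
Friis cascade:
  F = 1.334 + (1.227 − 1)/0.7499 + (2.265 − 1)/110.9 + (5.559 − 1)/2065 = 1.650
NF = 10 log₁₀(1.650) = 2.17 dB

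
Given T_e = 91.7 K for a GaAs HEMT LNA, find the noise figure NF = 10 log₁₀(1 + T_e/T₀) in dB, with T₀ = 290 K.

F = 1 + T_e/T₀ = 1 + 91.7/290 = 1.31621
NF = 10 log₁₀(1.31621) = 1.19 dB

1.19 dB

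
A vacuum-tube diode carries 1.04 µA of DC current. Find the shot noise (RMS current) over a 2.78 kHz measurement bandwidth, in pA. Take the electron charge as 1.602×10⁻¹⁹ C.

30.4 pA

I_n = √(2qI·B)
2qI·B = 2 × 1.602×10⁻¹⁹ × 1.04×10⁻⁶ × 2.78×10³ = 9.26×10⁻²² A²
I_n = √(9.26×10⁻²²) = 3.04×10⁻¹¹ A = 30.4 pA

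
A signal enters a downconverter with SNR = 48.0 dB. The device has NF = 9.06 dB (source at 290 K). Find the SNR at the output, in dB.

By definition F = SNR_in/SNR_out, so in dB: SNR_out = SNR_in − NF
SNR_out = 48.0 − 9.06 = 38.94 dB

38.94 dB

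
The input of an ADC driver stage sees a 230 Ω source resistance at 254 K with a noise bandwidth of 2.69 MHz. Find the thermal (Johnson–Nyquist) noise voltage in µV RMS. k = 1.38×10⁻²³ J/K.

V_n = √(4kTRB)
4kTRB = 4 × 1.38×10⁻²³ × 254 × 2.30×10² × 2.69×10⁶ = 8.67×10⁻¹² V²
V_n = √(8.67×10⁻¹²) = 2.95×10⁻⁶ V = 2.95 µV

2.95 µV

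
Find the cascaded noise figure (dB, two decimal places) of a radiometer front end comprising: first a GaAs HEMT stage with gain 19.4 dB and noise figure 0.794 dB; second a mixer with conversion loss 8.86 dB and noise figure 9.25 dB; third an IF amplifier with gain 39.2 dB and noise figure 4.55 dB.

Convert to linear (a loss of L dB is a gain of −L dB): F_i = 10^(NF_i/10), G_i = 10^(G_i,dB/10)
  Stage 1: F_1 = 10^(0.794/10) = 1.201, G_1 = 10^(19.4/10) = 87.10
  Stage 2: F_2 = 10^(9.25/10) = 8.414, G_2 = 10^(−8.86/10) = 0.1300
  Stage 3: F_3 = 10^(4.55/10) = 2.851, G_3 = 10^(39.2/10) = 8318
Friis cascade:
  F = 1.201 + (8.414 − 1)/87.10 + (2.851 − 1)/11.32 = 1.449
NF = 10 log₁₀(1.449) = 1.61 dB

1.61 dB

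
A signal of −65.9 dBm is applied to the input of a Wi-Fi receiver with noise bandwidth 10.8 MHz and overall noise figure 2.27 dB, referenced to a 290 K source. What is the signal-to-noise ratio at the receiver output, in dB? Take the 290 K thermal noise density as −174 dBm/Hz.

Noise floor: N = −174 + 10 log₁₀(B) + NF
10 log₁₀(1.08×10⁷) = 70.33 dB
N = −174 + 70.33 + 2.27 = −101.40 dBm
SNR = P_sig − N = −65.9 − (−101.40) = 35.50 dB → 35.5 dB

35.5 dB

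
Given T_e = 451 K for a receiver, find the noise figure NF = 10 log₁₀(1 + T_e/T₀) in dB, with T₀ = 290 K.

F = 1 + T_e/T₀ = 1 + 451/290 = 2.55517
NF = 10 log₁₀(2.55517) = 4.07 dB

4.07 dB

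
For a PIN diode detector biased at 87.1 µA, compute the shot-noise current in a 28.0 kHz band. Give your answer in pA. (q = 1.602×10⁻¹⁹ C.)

884 pA

I_n = √(2qI·B)
2qI·B = 2 × 1.602×10⁻¹⁹ × 8.71×10⁻⁵ × 2.80×10⁴ = 7.81×10⁻¹⁹ A²
I_n = √(7.81×10⁻¹⁹) = 8.84×10⁻¹⁰ A = 884 pA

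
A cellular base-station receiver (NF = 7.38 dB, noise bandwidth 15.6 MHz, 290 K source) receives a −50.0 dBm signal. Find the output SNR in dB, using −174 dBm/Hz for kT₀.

44.7 dB

Noise floor: N = −174 + 10 log₁₀(B) + NF
10 log₁₀(1.56×10⁷) = 71.93 dB
N = −174 + 71.93 + 7.38 = −94.69 dBm
SNR = P_sig − N = −50.0 − (−94.69) = 44.69 dB → 44.7 dB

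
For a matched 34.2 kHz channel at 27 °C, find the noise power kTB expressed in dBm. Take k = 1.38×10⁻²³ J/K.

−128.5 dBm

T = 27 °C + 273.15 = 300.15 K
P_n = kTB = 1.38×10⁻²³ × 300.15 × 3.42×10⁴ = 1.42×10⁻¹⁶ W
In dBm: 10 log₁₀(1.42×10⁻¹⁶ / 10⁻³) = −128.5 dBm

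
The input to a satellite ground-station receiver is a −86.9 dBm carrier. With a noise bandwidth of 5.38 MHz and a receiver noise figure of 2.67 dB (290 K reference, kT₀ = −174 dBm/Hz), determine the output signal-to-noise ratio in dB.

Noise floor: N = −174 + 10 log₁₀(B) + NF
10 log₁₀(5.38×10⁶) = 67.31 dB
N = −174 + 67.31 + 2.67 = −104.02 dBm
SNR = P_sig − N = −86.9 − (−104.02) = 17.12 dB → 17.1 dB

17.1 dB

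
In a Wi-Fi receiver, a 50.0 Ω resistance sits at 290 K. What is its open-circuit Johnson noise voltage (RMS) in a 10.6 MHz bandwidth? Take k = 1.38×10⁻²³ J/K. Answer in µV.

2.91 µV

V_n = √(4kTRB)
4kTRB = 4 × 1.38×10⁻²³ × 290 × 5.00×10¹ × 1.06×10⁷ = 8.48×10⁻¹² V²
V_n = √(8.48×10⁻¹²) = 2.91×10⁻⁶ V = 2.91 µV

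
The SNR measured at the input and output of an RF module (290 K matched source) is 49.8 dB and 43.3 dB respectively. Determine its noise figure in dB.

NF (dB) = SNR_in(dB) − SNR_out(dB) when the source is at T₀
NF = 49.8 − 43.3 = 6.5 dB

6.5 dB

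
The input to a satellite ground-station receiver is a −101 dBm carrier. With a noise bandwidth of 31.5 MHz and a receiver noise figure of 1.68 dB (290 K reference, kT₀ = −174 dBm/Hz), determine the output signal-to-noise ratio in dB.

−3.7 dB

Noise floor: N = −174 + 10 log₁₀(B) + NF
10 log₁₀(3.15×10⁷) = 74.98 dB
N = −174 + 74.98 + 1.68 = −97.34 dBm
SNR = P_sig − N = −101 − (−97.34) = −3.66 dB → −3.7 dB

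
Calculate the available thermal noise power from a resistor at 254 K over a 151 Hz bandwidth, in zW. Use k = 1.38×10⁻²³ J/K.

P_n = kTB = 1.38×10⁻²³ × 254 × 1.51×10² = 5.29×10⁻¹⁹ W = 529 zW

529 zW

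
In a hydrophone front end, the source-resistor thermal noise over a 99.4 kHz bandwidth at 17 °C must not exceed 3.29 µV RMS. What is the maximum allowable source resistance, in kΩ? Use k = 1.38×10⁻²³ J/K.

6.80 kΩ

T = 17 °C + 273.15 = 290.15 K
Johnson–Nyquist: V_n = √(4kTRB) ⇒ R = V_n² / (4kTB)
4kTB = 4 × 1.38×10⁻²³ × 290.15 × 9.94×10⁴ = 1.59×10⁻¹⁵
R = (3.29×10⁻⁶)² / 1.59×10⁻¹⁵ = 6.80×10³ Ω = 6.80 kΩ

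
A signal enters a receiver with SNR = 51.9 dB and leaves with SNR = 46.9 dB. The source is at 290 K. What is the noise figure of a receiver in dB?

NF (dB) = SNR_in(dB) − SNR_out(dB) when the source is at T₀
NF = 51.9 − 46.9 = 5.0 dB

5.0 dB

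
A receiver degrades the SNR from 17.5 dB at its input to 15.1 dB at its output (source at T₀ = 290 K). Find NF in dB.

NF (dB) = SNR_in(dB) − SNR_out(dB) when the source is at T₀
NF = 17.5 − 15.1 = 2.4 dB

2.4 dB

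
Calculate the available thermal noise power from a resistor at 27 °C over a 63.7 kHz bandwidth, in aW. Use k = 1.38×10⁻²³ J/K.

264 aW

T = 27 °C + 273.15 = 300.15 K
P_n = kTB = 1.38×10⁻²³ × 300.15 × 6.37×10⁴ = 2.64×10⁻¹⁶ W = 264 aW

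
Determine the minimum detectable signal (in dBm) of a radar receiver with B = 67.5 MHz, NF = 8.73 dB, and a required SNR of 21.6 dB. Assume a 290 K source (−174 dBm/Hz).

Sensitivity = −174 + 10 log₁₀(B) + NF + SNR_min
= −174 + 78.29 + 8.73 + 21.6
= −65.38 dBm → −65.4 dBm

−65.4 dBm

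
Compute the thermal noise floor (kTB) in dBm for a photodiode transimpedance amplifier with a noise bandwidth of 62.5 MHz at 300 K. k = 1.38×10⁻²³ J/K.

−95.9 dBm

P_n = kTB = 1.38×10⁻²³ × 300 × 6.25×10⁷ = 2.59×10⁻¹³ W
In dBm: 10 log₁₀(2.59×10⁻¹³ / 10⁻³) = −95.9 dBm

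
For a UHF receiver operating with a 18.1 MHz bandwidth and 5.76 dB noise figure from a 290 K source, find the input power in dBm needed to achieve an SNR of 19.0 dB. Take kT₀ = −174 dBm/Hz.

Sensitivity = −174 + 10 log₁₀(B) + NF + SNR_min
= −174 + 72.58 + 5.76 + 19.0
= −76.66 dBm → −76.7 dBm

−76.7 dBm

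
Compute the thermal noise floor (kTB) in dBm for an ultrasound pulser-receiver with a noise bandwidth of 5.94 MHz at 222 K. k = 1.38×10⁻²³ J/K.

P_n = kTB = 1.38×10⁻²³ × 222 × 5.94×10⁶ = 1.82×10⁻¹⁴ W
In dBm: 10 log₁₀(1.82×10⁻¹⁴ / 10⁻³) = −107.4 dBm

−107.4 dBm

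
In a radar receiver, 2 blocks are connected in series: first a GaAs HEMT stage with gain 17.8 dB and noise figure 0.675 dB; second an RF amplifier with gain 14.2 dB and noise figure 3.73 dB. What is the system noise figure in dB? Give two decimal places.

Convert to linear (a loss of L dB is a gain of −L dB): F_i = 10^(NF_i/10), G_i = 10^(G_i,dB/10)
  Stage 1: F_1 = 10^(0.675/10) = 1.168, G_1 = 10^(17.8/10) = 60.26
  Stage 2: F_2 = 10^(3.73/10) = 2.360, G_2 = 10^(14.2/10) = 26.30
Friis cascade:
  F = 1.168 + (2.360 − 1)/60.26 = 1.191
NF = 10 log₁₀(1.191) = 0.76 dB

0.76 dB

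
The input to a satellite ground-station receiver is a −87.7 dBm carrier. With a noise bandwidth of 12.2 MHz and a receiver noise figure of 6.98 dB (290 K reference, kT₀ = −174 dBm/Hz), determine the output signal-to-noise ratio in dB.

8.5 dB

Noise floor: N = −174 + 10 log₁₀(B) + NF
10 log₁₀(1.22×10⁷) = 70.86 dB
N = −174 + 70.86 + 6.98 = −96.16 dBm
SNR = P_sig − N = −87.7 − (−96.16) = 8.46 dB → 8.5 dB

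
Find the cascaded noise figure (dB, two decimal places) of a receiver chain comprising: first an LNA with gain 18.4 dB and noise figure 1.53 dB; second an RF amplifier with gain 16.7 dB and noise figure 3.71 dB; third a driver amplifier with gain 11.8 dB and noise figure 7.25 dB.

1.59 dB

Convert to linear (a loss of L dB is a gain of −L dB): F_i = 10^(NF_i/10), G_i = 10^(G_i,dB/10)
  Stage 1: F_1 = 10^(1.53/10) = 1.422, G_1 = 10^(18.4/10) = 69.18
  Stage 2: F_2 = 10^(3.71/10) = 2.350, G_2 = 10^(16.7/10) = 46.77
  Stage 3: F_3 = 10^(7.25/10) = 5.309, G_3 = 10^(11.8/10) = 15.14
Friis cascade:
  F = 1.422 + (2.350 − 1)/69.18 + (5.309 − 1)/3236 = 1.443
NF = 10 log₁₀(1.443) = 1.59 dB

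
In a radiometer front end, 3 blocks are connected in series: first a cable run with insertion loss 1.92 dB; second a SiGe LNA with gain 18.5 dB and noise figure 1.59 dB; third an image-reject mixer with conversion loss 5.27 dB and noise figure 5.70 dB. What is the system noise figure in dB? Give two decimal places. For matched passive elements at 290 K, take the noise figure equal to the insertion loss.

3.62 dB

Convert to linear (a loss of L dB is a gain of −L dB): F_i = 10^(NF_i/10), G_i = 10^(G_i,dB/10)
  Stage 1: F_1 = 10^(1.92/10) = 1.556, G_1 = 10^(−1.92/10) = 0.6427
  Stage 2: F_2 = 10^(1.59/10) = 1.442, G_2 = 10^(18.5/10) = 70.79
  Stage 3: F_3 = 10^(5.70/10) = 3.715, G_3 = 10^(−5.27/10) = 0.2972
Friis cascade:
  F = 1.556 + (1.442 − 1)/0.6427 + (3.715 − 1)/45.50 = 2.304
NF = 10 log₁₀(2.304) = 3.62 dB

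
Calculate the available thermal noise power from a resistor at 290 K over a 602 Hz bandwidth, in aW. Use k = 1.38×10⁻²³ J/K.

P_n = kTB = 1.38×10⁻²³ × 290 × 6.02×10² = 2.41×10⁻¹⁸ W = 2.41 aW

2.41 aW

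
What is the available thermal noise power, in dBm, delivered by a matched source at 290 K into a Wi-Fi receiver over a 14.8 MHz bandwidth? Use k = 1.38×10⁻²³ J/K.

−102.3 dBm

P_n = kTB = 1.38×10⁻²³ × 290 × 1.48×10⁷ = 5.92×10⁻¹⁴ W
In dBm: 10 log₁₀(5.92×10⁻¹⁴ / 10⁻³) = −102.3 dBm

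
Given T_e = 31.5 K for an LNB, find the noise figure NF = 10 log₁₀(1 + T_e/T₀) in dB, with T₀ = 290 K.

F = 1 + T_e/T₀ = 1 + 31.5/290 = 1.10862
NF = 10 log₁₀(1.10862) = 0.448 dB

0.448 dB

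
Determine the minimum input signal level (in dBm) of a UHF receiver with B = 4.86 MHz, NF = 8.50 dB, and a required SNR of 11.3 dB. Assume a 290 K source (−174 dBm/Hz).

Sensitivity = −174 + 10 log₁₀(B) + NF + SNR_min
= −174 + 66.87 + 8.50 + 11.3
= −87.33 dBm → −87.3 dBm

−87.3 dBm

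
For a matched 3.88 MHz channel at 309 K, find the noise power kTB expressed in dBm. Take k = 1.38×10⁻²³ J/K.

P_n = kTB = 1.38×10⁻²³ × 309 × 3.88×10⁶ = 1.65×10⁻¹⁴ W
In dBm: 10 log₁₀(1.65×10⁻¹⁴ / 10⁻³) = −107.8 dBm

−107.8 dBm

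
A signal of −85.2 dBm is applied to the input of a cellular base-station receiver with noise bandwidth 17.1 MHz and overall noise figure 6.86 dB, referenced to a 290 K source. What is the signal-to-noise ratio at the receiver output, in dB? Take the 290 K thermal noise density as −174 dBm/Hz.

Noise floor: N = −174 + 10 log₁₀(B) + NF
10 log₁₀(1.71×10⁷) = 72.33 dB
N = −174 + 72.33 + 6.86 = −94.81 dBm
SNR = P_sig − N = −85.2 − (−94.81) = 9.61 dB → 9.6 dB

9.6 dB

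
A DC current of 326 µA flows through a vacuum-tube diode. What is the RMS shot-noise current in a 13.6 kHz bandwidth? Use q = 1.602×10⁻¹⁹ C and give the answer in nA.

1.19 nA

I_n = √(2qI·B)
2qI·B = 2 × 1.602×10⁻¹⁹ × 3.26×10⁻⁴ × 1.36×10⁴ = 1.42×10⁻¹⁸ A²
I_n = √(1.42×10⁻¹⁸) = 1.19×10⁻⁹ A = 1.19 nA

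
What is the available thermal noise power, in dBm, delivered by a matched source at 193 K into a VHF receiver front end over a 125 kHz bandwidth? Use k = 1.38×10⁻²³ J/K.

−124.8 dBm

P_n = kTB = 1.38×10⁻²³ × 193 × 1.25×10⁵ = 3.33×10⁻¹⁶ W
In dBm: 10 log₁₀(3.33×10⁻¹⁶ / 10⁻³) = −124.8 dBm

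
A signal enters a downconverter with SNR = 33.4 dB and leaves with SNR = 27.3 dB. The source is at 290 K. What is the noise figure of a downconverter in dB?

6.1 dB

NF (dB) = SNR_in(dB) − SNR_out(dB) when the source is at T₀
NF = 33.4 − 27.3 = 6.1 dB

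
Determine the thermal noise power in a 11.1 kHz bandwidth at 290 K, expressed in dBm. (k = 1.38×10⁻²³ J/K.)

P_n = kTB = 1.38×10⁻²³ × 290 × 1.11×10⁴ = 4.44×10⁻¹⁷ W
In dBm: 10 log₁₀(4.44×10⁻¹⁷ / 10⁻³) = −133.5 dBm

−133.5 dBm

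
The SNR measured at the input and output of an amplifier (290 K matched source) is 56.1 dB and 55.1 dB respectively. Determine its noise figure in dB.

NF (dB) = SNR_in(dB) − SNR_out(dB) when the source is at T₀
NF = 56.1 − 55.1 = 1.0 dB

1.0 dB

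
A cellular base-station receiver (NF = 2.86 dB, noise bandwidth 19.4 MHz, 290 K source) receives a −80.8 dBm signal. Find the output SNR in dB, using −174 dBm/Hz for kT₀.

Noise floor: N = −174 + 10 log₁₀(B) + NF
10 log₁₀(1.94×10⁷) = 72.88 dB
N = −174 + 72.88 + 2.86 = −98.26 dBm
SNR = P_sig − N = −80.8 − (−98.26) = 17.46 dB → 17.5 dB

17.5 dB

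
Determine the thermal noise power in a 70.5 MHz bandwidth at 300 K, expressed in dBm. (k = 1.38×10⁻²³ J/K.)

−95.3 dBm

P_n = kTB = 1.38×10⁻²³ × 300 × 7.05×10⁷ = 2.92×10⁻¹³ W
In dBm: 10 log₁₀(2.92×10⁻¹³ / 10⁻³) = −95.3 dBm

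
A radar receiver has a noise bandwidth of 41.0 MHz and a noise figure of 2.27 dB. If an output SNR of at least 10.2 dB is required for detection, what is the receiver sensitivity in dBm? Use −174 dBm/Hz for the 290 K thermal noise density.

Sensitivity = −174 + 10 log₁₀(B) + NF + SNR_min
= −174 + 76.13 + 2.27 + 10.2
= −85.40 dBm → −85.4 dBm

−85.4 dBm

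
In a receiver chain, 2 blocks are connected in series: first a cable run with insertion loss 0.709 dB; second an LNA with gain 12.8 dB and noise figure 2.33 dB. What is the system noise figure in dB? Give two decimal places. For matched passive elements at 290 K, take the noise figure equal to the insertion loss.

3.04 dB

Convert to linear (a loss of L dB is a gain of −L dB): F_i = 10^(NF_i/10), G_i = 10^(G_i,dB/10)
  Stage 1: F_1 = 10^(0.709/10) = 1.177, G_1 = 10^(−0.709/10) = 0.8494
  Stage 2: F_2 = 10^(2.33/10) = 1.710, G_2 = 10^(12.8/10) = 19.05
Friis cascade:
  F = 1.177 + (1.710 − 1)/0.8494 = 2.013
NF = 10 log₁₀(2.013) = 3.04 dB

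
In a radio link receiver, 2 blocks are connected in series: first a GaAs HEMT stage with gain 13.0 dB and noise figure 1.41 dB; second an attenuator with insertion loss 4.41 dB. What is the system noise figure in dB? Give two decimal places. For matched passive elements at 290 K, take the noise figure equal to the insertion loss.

1.68 dB

Convert to linear (a loss of L dB is a gain of −L dB): F_i = 10^(NF_i/10), G_i = 10^(G_i,dB/10)
  Stage 1: F_1 = 10^(1.41/10) = 1.384, G_1 = 10^(13.0/10) = 19.95
  Stage 2: F_2 = 10^(4.41/10) = 2.761, G_2 = 10^(−4.41/10) = 0.3622
Friis cascade:
  F = 1.384 + (2.761 − 1)/19.95 = 1.472
NF = 10 log₁₀(1.472) = 1.68 dB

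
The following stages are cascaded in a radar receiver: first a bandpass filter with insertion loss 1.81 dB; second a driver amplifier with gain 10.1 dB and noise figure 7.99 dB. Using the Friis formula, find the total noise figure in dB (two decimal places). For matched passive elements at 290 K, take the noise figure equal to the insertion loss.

Convert to linear (a loss of L dB is a gain of −L dB): F_i = 10^(NF_i/10), G_i = 10^(G_i,dB/10)
  Stage 1: F_1 = 10^(1.81/10) = 1.517, G_1 = 10^(−1.81/10) = 0.6592
  Stage 2: F_2 = 10^(7.99/10) = 6.295, G_2 = 10^(10.1/10) = 10.23
Friis cascade:
  F = 1.517 + (6.295 − 1)/0.6592 = 9.550
NF = 10 log₁₀(9.550) = 9.80 dB

9.80 dB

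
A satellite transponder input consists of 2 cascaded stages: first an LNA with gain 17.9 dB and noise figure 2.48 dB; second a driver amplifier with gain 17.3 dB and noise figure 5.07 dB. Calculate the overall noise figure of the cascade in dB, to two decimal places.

2.57 dB

Convert to linear (a loss of L dB is a gain of −L dB): F_i = 10^(NF_i/10), G_i = 10^(G_i,dB/10)
  Stage 1: F_1 = 10^(2.48/10) = 1.770, G_1 = 10^(17.9/10) = 61.66
  Stage 2: F_2 = 10^(5.07/10) = 3.214, G_2 = 10^(17.3/10) = 53.70
Friis cascade:
  F = 1.770 + (3.214 − 1)/61.66 = 1.806
NF = 10 log₁₀(1.806) = 2.57 dB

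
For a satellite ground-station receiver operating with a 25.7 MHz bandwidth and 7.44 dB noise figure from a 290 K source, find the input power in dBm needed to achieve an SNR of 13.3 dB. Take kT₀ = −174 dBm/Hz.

−79.2 dBm

Sensitivity = −174 + 10 log₁₀(B) + NF + SNR_min
= −174 + 74.1 + 7.44 + 13.3
= −79.16 dBm → −79.2 dBm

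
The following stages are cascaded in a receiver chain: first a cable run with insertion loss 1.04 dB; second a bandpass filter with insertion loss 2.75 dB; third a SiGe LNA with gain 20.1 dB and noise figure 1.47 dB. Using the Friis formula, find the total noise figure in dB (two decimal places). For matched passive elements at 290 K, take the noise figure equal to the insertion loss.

Convert to linear (a loss of L dB is a gain of −L dB): F_i = 10^(NF_i/10), G_i = 10^(G_i,dB/10)
  Stage 1: F_1 = 10^(1.04/10) = 1.271, G_1 = 10^(−1.04/10) = 0.7870
  Stage 2: F_2 = 10^(2.75/10) = 1.884, G_2 = 10^(−2.75/10) = 0.5309
  Stage 3: F_3 = 10^(1.47/10) = 1.403, G_3 = 10^(20.1/10) = 102.3
Friis cascade:
  F = 1.271 + (1.884 − 1)/0.7870 + (1.403 − 1)/0.4178 = 3.357
NF = 10 log₁₀(3.357) = 5.26 dB

5.26 dB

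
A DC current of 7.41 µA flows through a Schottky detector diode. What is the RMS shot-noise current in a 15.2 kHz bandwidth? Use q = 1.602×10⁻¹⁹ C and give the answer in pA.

I_n = √(2qI·B)
2qI·B = 2 × 1.602×10⁻¹⁹ × 7.41×10⁻⁶ × 1.52×10⁴ = 3.61×10⁻²⁰ A²
I_n = √(3.61×10⁻²⁰) = 1.90×10⁻¹⁰ A = 190 pA

190 pA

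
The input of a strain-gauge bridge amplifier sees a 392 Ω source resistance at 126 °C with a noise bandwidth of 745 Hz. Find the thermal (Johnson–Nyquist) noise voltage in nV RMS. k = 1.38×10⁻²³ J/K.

80.2 nV

T = 126 °C + 273.15 = 399.15 K
V_n = √(4kTRB)
4kTRB = 4 × 1.38×10⁻²³ × 399.15 × 3.92×10² × 7.45×10² = 6.43×10⁻¹⁵ V²
V_n = √(6.43×10⁻¹⁵) = 8.02×10⁻⁸ V = 80.2 nV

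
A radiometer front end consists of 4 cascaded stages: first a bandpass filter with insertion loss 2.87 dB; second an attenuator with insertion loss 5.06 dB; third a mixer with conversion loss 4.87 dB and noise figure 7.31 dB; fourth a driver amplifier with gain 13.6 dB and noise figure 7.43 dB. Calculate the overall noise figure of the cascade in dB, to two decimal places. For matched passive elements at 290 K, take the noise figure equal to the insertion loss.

Convert to linear (a loss of L dB is a gain of −L dB): F_i = 10^(NF_i/10), G_i = 10^(G_i,dB/10)
  Stage 1: F_1 = 10^(2.87/10) = 1.936, G_1 = 10^(−2.87/10) = 0.5164
  Stage 2: F_2 = 10^(5.06/10) = 3.206, G_2 = 10^(−5.06/10) = 0.3119
  Stage 3: F_3 = 10^(7.31/10) = 5.383, G_3 = 10^(−4.87/10) = 0.3258
  Stage 4: F_4 = 10^(7.43/10) = 5.534, G_4 = 10^(13.6/10) = 22.91
Friis cascade:
  F = 1.936 + (3.206 − 1)/0.5164 + (5.383 − 1)/0.1611 + (5.534 − 1)/0.05248 = 119.8
NF = 10 log₁₀(119.8) = 20.78 dB

20.78 dB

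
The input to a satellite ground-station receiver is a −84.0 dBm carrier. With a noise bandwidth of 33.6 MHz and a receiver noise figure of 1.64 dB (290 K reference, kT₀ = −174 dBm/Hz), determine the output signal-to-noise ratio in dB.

13.1 dB

Noise floor: N = −174 + 10 log₁₀(B) + NF
10 log₁₀(3.36×10⁷) = 75.26 dB
N = −174 + 75.26 + 1.64 = −97.10 dBm
SNR = P_sig − N = −84.0 − (−97.10) = 13.10 dB → 13.1 dB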